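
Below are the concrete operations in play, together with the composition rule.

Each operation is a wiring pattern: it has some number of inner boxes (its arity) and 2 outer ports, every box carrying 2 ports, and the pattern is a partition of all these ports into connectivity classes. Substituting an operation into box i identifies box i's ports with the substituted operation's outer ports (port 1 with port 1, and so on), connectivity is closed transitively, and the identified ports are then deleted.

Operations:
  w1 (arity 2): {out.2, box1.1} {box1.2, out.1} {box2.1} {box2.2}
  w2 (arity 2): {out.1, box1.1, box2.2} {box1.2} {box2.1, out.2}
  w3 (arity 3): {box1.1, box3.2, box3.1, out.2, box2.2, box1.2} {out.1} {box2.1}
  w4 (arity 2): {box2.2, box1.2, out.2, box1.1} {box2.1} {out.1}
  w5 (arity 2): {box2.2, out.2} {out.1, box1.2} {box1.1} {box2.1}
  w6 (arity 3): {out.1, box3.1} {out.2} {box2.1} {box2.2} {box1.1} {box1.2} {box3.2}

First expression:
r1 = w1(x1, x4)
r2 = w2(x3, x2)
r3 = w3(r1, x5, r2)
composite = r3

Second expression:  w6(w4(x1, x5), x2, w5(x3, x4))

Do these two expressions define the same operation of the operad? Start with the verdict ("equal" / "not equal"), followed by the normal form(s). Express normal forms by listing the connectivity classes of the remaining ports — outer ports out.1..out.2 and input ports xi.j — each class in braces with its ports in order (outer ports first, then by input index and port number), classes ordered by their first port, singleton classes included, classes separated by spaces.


not equal — first {out.1} {out.2, x1.1, x1.2, x2.1, x2.2, x3.1, x5.2} {x3.2} {x4.1} {x4.2} {x5.1}, second {out.1, x3.2} {out.2} {x1.1, x1.2, x5.2} {x2.1} {x2.2} {x3.1} {x4.1} {x4.2} {x5.1}

In normal form, the first expression is {out.1} {out.2, x1.1, x1.2, x2.1, x2.2, x3.1, x5.2} {x3.2} {x4.1} {x4.2} {x5.1}
In normal form, the second expression is {out.1, x3.2} {out.2} {x1.1, x1.2, x5.2} {x2.1} {x2.2} {x3.1} {x4.1} {x4.2} {x5.1}
The normal forms differ: not equal.


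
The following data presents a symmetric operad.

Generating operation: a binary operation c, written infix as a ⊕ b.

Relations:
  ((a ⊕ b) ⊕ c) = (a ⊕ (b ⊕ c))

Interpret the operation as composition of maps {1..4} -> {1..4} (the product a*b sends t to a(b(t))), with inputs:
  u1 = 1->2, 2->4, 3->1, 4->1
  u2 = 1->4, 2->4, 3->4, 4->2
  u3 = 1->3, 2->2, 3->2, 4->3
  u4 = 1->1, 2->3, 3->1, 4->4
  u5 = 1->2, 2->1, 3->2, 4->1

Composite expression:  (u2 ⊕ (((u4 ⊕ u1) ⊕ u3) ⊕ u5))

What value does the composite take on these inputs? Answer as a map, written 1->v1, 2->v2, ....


1->2, 2->4, 3->2, 4->4

(u4 ⊕ u1) = 1->3, 2->4, 3->1, 4->1
((u4 ⊕ u1) ⊕ u3) = 1->1, 2->4, 3->4, 4->1
(((u4 ⊕ u1) ⊕ u3) ⊕ u5) = 1->4, 2->1, 3->4, 4->1
(u2 ⊕ (((u4 ⊕ u1) ⊕ u3) ⊕ u5)) = 1->2, 2->4, 3->2, 4->4


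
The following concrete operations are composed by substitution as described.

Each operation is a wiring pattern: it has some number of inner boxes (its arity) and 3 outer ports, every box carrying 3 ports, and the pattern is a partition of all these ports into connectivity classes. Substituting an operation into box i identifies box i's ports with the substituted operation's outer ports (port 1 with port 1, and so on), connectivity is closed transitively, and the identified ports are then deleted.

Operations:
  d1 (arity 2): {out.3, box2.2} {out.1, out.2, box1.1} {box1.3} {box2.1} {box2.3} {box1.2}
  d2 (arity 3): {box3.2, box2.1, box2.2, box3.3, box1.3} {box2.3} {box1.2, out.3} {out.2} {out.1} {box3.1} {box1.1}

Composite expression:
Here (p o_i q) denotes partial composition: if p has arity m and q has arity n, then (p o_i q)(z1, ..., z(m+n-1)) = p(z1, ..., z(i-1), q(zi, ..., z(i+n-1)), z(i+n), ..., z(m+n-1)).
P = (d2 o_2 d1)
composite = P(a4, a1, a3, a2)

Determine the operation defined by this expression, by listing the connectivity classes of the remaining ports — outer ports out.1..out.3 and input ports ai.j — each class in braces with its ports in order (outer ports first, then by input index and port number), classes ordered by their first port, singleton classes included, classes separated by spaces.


Connectivity passes through glued d2-boundaries; trace each wire chain.
d1 over (a1, a3) gives {out.1, out.2, a1.1} {out.3, a3.2} {a1.2} {a1.3} {a3.1} {a3.3}, out.j being that stage's outer ports
d2 over (a4, a1, a3, a2) gives {out.1} {out.2} {out.3, a4.2} {a1.1, a2.2, a2.3, a4.3} {a1.2} {a1.3} {a2.1} {a3.1} {a3.2} {a3.3} {a4.1}, out.j being that stage's outer ports

{out.1} {out.2} {out.3, a4.2} {a1.1, a2.2, a2.3, a4.3} {a1.2} {a1.3} {a2.1} {a3.1} {a3.2} {a3.3} {a4.1}


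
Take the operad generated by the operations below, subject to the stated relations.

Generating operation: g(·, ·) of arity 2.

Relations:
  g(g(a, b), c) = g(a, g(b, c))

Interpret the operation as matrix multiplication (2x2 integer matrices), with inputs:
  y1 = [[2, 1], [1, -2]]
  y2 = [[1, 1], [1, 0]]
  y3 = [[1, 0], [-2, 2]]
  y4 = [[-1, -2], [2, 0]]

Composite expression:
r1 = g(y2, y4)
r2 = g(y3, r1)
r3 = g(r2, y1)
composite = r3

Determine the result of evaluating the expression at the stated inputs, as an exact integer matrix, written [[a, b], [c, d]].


[[0, 5], [-8, -4]]

g(y2, y4) = [[1, -2], [-1, -2]]
g(y3, g(y2, y4)) = [[1, -2], [-4, 0]]
g(g(y3, g(y2, y4)), y1) = [[0, 5], [-8, -4]]


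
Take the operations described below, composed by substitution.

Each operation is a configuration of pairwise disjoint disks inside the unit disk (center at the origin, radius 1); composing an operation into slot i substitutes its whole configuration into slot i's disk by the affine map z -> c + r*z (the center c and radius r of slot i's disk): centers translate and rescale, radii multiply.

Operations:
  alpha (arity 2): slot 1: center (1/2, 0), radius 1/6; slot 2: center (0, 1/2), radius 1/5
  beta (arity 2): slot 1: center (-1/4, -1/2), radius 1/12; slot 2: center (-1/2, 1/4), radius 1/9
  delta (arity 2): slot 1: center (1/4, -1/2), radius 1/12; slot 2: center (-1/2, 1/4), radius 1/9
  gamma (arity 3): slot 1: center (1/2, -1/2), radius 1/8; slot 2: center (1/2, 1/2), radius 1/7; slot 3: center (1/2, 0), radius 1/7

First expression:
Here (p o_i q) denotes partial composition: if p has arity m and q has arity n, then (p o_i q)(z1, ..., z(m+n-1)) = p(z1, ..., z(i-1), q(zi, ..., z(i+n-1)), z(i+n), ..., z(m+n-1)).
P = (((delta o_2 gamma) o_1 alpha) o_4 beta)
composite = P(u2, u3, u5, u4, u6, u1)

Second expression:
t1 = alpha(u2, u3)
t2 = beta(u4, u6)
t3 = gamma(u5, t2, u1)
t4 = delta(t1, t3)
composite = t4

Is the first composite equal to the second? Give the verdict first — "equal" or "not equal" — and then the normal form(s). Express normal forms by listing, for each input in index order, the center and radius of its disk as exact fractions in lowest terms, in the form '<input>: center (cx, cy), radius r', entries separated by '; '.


The first expression reduces to u1: center (-4/9, 1/4), radius 1/63; u2: center (7/24, -1/2), radius 1/72; u3: center (1/4, -11/24), radius 1/60; u4: center (-113/252, 25/84), radius 1/756; u5: center (-4/9, 7/36), radius 1/72; u6: center (-19/42, 13/42), radius 1/567
The second expression reduces to u1: center (-4/9, 1/4), radius 1/63; u2: center (7/24, -1/2), radius 1/72; u3: center (1/4, -11/24), radius 1/60; u4: center (-113/252, 25/84), radius 1/756; u5: center (-4/9, 7/36), radius 1/72; u6: center (-19/42, 13/42), radius 1/567
One common form — equal.

equal: each reduces to u1: center (-4/9, 1/4), radius 1/63; u2: center (7/24, -1/2), radius 1/72; u3: center (1/4, -11/24), radius 1/60; u4: center (-113/252, 25/84), radius 1/756; u5: center (-4/9, 7/36), radius 1/72; u6: center (-19/42, 13/42), radius 1/567


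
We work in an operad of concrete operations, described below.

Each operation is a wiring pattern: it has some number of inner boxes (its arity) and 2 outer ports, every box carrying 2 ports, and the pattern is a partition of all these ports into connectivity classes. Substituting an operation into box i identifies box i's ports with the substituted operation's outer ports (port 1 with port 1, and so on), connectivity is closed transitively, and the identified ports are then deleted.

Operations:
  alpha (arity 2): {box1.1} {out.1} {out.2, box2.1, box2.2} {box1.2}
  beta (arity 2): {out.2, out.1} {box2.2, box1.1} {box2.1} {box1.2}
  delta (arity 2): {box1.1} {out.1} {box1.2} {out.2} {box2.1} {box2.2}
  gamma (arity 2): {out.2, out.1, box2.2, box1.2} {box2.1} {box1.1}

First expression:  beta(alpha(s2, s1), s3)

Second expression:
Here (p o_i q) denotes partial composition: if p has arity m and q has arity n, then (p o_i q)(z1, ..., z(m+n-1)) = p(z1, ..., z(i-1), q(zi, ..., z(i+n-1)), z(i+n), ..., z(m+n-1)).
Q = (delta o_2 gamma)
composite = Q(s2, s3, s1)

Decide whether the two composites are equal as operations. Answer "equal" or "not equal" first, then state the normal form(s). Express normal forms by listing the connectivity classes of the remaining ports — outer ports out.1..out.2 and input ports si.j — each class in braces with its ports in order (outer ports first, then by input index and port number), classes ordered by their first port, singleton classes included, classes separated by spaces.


not equal — first {out.1, out.2} {s1.1, s1.2} {s2.1} {s2.2} {s3.1} {s3.2}, second {out.1} {out.2} {s1.1} {s1.2, s3.2} {s2.1} {s2.2} {s3.1}


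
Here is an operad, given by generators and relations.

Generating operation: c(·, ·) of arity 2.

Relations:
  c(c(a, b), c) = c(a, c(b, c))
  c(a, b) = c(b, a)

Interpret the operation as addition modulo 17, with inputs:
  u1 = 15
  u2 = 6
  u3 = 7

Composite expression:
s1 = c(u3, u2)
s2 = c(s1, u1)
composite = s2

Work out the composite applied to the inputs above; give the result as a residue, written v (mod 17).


c(u3, u2) = 13
c(c(u3, u2), u1) = 11

11 (mod 17)


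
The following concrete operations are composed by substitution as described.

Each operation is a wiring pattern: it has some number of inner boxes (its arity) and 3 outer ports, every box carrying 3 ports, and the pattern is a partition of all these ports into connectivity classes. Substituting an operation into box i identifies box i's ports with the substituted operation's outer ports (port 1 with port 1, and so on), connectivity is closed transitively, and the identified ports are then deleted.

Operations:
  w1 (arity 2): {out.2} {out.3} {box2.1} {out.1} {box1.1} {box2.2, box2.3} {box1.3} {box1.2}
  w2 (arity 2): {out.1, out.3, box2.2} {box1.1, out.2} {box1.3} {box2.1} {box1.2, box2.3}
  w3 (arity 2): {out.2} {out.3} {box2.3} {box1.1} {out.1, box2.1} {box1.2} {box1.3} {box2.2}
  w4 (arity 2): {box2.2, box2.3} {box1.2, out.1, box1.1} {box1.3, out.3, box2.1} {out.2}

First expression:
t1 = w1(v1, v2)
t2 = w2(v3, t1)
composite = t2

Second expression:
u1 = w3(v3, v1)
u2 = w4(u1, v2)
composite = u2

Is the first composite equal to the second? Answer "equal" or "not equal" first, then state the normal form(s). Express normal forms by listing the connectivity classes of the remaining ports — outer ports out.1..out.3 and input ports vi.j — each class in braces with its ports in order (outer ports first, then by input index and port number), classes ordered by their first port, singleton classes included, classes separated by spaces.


not equal; the first gives {out.1, out.3} {out.2, v3.1} {v1.1} {v1.2} {v1.3} {v2.1} {v2.2, v2.3} {v3.2} {v3.3} and the second {out.1, v1.1} {out.2} {out.3, v2.1} {v1.2} {v1.3} {v2.2, v2.3} {v3.1} {v3.2} {v3.3}


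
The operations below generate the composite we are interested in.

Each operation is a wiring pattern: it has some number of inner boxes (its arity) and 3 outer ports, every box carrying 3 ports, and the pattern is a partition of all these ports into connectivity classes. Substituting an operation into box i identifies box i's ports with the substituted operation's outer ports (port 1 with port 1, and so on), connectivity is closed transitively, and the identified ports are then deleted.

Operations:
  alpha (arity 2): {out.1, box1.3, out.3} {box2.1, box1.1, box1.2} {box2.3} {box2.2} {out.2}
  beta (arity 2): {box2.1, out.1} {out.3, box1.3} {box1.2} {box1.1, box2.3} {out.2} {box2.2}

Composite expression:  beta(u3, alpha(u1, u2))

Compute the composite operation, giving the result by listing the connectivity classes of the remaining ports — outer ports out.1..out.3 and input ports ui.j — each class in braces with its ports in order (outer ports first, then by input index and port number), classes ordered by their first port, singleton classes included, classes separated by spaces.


{out.1, u1.3, u3.1} {out.2} {out.3, u3.3} {u1.1, u1.2, u2.1} {u2.2} {u2.3} {u3.2}


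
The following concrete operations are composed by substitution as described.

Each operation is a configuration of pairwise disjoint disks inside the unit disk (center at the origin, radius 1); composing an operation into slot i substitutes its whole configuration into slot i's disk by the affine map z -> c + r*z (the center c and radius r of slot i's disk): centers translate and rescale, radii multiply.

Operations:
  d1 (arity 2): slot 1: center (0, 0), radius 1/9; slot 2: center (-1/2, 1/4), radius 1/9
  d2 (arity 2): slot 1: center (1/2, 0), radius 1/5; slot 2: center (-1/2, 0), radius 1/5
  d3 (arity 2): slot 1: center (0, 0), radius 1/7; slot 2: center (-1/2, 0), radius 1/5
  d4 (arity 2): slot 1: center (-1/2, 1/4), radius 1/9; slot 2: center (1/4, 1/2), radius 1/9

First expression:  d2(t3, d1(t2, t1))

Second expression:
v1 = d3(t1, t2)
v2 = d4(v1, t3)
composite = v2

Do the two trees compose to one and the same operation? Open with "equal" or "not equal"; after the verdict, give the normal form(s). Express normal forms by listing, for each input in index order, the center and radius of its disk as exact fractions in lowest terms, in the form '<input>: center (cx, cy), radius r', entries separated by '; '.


Reducing the first expression gives t1: center (-3/5, 1/20), radius 1/45; t2: center (-1/2, 0), radius 1/45; t3: center (1/2, 0), radius 1/5
Reducing the second expression gives t1: center (-1/2, 1/4), radius 1/63; t2: center (-5/9, 1/4), radius 1/45; t3: center (1/4, 1/2), radius 1/9
Distinct normal forms: not equal.

not equal; first: t1: center (-3/5, 1/20), radius 1/45; t2: center (-1/2, 0), radius 1/45; t3: center (1/2, 0), radius 1/5; second: t1: center (-1/2, 1/4), radius 1/63; t2: center (-5/9, 1/4), radius 1/45; t3: center (1/4, 1/2), radius 1/9


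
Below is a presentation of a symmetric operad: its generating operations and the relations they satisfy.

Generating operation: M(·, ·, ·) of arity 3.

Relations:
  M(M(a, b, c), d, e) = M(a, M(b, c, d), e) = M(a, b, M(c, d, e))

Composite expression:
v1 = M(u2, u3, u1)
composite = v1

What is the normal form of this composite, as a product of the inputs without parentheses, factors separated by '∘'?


u2 ∘ u3 ∘ u1


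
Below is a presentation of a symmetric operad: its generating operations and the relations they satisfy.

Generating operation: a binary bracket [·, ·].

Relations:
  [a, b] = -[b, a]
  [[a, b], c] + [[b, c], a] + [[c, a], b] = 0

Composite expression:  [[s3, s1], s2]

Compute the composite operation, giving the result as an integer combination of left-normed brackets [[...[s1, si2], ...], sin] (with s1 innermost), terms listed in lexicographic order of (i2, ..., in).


-[[s1, s3], s2]

Skip Jacobi rewriting: expand, keep s1-initial words, read off terms.
Composite bracket: [[s3, s1], s2]
Each bracket splits as ab - ba, giving 4 signed words (2^2 = 4).
Only words starting with s1 matter:
  sign of s1s3s2 is -1, so it contributes -[[s1, s3], s2]


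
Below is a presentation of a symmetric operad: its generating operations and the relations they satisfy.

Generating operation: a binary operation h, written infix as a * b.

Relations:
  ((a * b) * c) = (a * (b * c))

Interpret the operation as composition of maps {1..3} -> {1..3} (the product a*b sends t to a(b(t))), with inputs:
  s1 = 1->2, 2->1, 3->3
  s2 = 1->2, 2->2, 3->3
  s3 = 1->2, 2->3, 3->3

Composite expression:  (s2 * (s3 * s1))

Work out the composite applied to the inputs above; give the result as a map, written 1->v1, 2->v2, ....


1->3, 2->2, 3->3


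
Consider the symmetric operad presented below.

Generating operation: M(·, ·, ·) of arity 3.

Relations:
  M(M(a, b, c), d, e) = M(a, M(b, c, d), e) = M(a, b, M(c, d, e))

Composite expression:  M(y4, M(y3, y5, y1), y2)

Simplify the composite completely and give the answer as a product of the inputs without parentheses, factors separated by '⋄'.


y4 ⋄ y3 ⋄ y5 ⋄ y1 ⋄ y2

Every regrouping of M is equal, so read the y-inputs in written order.
M(y3, y5, y1) unparenthesizes to y3 ⋄ y5 ⋄ y1
M(y4, M(y3, y5, y1), y2) unparenthesizes to y4 ⋄ y3 ⋄ y5 ⋄ y1 ⋄ y2


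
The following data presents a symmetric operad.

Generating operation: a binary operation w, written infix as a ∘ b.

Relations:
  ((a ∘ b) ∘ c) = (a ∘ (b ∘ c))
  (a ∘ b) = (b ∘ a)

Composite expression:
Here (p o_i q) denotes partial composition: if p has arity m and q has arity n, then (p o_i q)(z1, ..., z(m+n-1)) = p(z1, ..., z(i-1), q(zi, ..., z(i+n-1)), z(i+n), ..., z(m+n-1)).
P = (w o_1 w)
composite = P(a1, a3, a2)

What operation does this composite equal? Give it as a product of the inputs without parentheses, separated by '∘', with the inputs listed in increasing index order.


Both nesting and order wash out for w; what remains is which a's occur.
(a1 ∘ a3) linearizes to a1 ∘ a3
((a1 ∘ a3) ∘ a2) linearizes to a1 ∘ a3 ∘ a2
rearranged into index order: a1 ∘ a2 ∘ a3

a1 ∘ a2 ∘ a3


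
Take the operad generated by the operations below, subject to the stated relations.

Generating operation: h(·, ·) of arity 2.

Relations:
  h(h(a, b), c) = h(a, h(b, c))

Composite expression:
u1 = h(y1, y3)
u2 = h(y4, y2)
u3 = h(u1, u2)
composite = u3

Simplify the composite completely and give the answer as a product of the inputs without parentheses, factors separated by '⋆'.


y1 ⋆ y3 ⋆ y4 ⋆ y2

Key point: h is associative — brackets drop, the y-order remains.
h(y1, y3) reduces to y1 ⋆ y3
h(y4, y2) reduces to y4 ⋆ y2
h(h(y1, y3), h(y4, y2)) reduces to y1 ⋆ y3 ⋆ y4 ⋆ y2


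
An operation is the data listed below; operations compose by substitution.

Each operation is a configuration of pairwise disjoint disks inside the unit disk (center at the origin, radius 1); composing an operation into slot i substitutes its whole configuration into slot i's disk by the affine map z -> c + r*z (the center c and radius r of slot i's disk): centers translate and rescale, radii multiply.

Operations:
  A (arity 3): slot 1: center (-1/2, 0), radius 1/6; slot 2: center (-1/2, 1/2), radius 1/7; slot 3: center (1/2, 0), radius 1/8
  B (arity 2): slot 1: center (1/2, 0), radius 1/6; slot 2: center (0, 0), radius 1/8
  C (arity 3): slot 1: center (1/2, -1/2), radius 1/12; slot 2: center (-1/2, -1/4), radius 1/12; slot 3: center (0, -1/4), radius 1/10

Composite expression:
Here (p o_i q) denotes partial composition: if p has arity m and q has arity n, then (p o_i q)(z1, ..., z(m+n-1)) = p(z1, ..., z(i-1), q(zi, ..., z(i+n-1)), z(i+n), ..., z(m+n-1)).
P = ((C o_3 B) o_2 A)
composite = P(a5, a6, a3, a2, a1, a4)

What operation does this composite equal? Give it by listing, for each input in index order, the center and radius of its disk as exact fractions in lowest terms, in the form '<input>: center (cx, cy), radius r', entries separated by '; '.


a1: center (1/20, -1/4), radius 1/60; a2: center (-11/24, -1/4), radius 1/96; a3: center (-13/24, -5/24), radius 1/84; a4: center (0, -1/4), radius 1/80; a5: center (1/2, -1/2), radius 1/12; a6: center (-13/24, -1/4), radius 1/72


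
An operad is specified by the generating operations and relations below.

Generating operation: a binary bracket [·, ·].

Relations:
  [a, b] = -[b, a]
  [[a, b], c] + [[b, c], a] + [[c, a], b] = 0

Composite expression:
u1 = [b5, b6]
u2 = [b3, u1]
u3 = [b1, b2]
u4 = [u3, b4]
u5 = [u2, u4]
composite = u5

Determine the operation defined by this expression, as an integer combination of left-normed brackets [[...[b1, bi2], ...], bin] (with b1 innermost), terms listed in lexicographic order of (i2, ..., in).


-[[[[[b1, b2], b4], b3], b5], b6] + [[[[[b1, b2], b4], b3], b6], b5] + [[[[[b1, b2], b4], b5], b6], b3] - [[[[[b1, b2], b4], b6], b5], b3]


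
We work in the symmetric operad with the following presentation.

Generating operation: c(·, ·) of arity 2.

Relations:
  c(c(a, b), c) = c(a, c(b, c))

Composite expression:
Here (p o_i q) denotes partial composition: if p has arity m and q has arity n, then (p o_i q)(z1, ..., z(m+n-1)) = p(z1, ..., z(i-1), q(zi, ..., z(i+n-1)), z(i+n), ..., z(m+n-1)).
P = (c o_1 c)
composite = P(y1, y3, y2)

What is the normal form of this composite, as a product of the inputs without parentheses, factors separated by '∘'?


y1 ∘ y3 ∘ y2


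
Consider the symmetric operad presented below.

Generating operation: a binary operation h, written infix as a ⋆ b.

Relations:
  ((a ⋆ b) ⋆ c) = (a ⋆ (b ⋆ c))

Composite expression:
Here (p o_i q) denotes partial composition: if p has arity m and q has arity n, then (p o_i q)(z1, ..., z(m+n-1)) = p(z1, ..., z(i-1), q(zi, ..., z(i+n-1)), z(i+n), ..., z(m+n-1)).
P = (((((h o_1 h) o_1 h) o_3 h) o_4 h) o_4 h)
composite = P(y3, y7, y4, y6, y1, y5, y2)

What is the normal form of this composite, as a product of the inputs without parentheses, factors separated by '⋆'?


All parenthesizations of h agree; list the y-inputs left to right.
(y3 ⋆ y7) unparenthesizes to y3 ⋆ y7
(y6 ⋆ y1) unparenthesizes to y6 ⋆ y1
((y6 ⋆ y1) ⋆ y5) unparenthesizes to y6 ⋆ y1 ⋆ y5
(y4 ⋆ ((y6 ⋆ y1) ⋆ y5)) unparenthesizes to y4 ⋆ y6 ⋆ y1 ⋆ y5
((y3 ⋆ y7) ⋆ (y4 ⋆ ((y6 ⋆ y1) ⋆ y5))) unparenthesizes to y3 ⋆ y7 ⋆ y4 ⋆ y6 ⋆ y1 ⋆ y5
(((y3 ⋆ y7) ⋆ (y4 ⋆ ((y6 ⋆ y1) ⋆ y5))) ⋆ y2) unparenthesizes to y3 ⋆ y7 ⋆ y4 ⋆ y6 ⋆ y1 ⋆ y5 ⋆ y2

y3 ⋆ y7 ⋆ y4 ⋆ y6 ⋆ y1 ⋆ y5 ⋆ y2


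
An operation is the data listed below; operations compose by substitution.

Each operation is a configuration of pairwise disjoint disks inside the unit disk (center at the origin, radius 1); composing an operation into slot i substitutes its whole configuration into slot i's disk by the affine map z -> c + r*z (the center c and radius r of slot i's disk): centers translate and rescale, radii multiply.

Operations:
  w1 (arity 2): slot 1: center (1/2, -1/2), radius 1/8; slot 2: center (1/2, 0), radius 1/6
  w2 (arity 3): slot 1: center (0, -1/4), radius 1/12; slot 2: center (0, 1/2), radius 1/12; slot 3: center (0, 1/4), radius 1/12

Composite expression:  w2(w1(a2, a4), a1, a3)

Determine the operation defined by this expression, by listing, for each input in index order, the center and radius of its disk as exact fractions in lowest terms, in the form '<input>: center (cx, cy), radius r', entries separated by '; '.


a1: center (0, 1/2), radius 1/12; a2: center (1/24, -7/24), radius 1/96; a3: center (0, 1/4), radius 1/12; a4: center (1/24, -1/4), radius 1/72

Nesting under w2 composes maps z -> c + r*z down each a-path.
input a2: applying the 2 nested substitutions gives center (1/24, -7/24), radius 1/96
input a4: applying the 2 nested substitutions gives center (1/24, -1/4), radius 1/72
input a1: applying the 1 nested substitution gives center (0, 1/2), radius 1/12
input a3: applying the 1 nested substitution gives center (0, 1/4), radius 1/12


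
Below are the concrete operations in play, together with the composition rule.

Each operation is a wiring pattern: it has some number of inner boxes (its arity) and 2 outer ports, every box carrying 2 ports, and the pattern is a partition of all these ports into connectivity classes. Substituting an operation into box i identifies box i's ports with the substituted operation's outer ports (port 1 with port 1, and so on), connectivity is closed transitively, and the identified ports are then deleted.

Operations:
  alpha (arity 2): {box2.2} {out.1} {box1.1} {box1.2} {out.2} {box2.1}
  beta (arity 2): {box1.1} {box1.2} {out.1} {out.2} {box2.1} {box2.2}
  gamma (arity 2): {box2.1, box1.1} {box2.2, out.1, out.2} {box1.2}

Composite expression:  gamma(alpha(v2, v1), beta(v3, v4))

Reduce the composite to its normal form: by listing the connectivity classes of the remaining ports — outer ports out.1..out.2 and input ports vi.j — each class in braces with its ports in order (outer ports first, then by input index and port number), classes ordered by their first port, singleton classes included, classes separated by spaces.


{out.1, out.2} {v1.1} {v1.2} {v2.1} {v2.2} {v3.1} {v3.2} {v4.1} {v4.2}

Reachability decides: close wires over gamma-identified ports.
the subtree at alpha composes to {out.1} {out.2} {v1.1} {v1.2} {v2.1} {v2.2} on (v2, v1); out.j = own outer ports
the subtree at beta composes to {out.1} {out.2} {v3.1} {v3.2} {v4.1} {v4.2} on (v3, v4); out.j = own outer ports
the subtree at gamma composes to {out.1, out.2} {v1.1} {v1.2} {v2.1} {v2.2} {v3.1} {v3.2} {v4.1} {v4.2} on (v2, v1, v3, v4); out.j = own outer ports


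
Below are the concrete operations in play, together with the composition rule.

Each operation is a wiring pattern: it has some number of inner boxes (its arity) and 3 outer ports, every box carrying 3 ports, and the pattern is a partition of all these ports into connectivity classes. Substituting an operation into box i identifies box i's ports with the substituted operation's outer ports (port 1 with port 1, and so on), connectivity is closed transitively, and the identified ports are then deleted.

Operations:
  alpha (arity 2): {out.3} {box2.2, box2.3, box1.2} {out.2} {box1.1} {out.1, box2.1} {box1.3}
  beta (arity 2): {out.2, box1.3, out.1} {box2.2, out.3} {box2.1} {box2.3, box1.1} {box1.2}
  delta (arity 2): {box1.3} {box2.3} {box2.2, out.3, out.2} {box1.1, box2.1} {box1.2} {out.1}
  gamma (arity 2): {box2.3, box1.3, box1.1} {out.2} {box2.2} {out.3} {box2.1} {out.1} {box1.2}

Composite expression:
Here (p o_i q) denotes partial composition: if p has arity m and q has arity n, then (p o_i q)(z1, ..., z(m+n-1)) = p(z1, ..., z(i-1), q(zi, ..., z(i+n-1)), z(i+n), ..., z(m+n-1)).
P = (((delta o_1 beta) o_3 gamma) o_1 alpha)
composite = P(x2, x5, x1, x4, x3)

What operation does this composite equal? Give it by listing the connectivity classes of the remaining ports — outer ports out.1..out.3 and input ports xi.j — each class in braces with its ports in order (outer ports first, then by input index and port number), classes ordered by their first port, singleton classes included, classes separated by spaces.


{out.1} {out.2, out.3} {x1.1} {x1.2} {x1.3, x5.1} {x2.1} {x2.2, x5.2, x5.3} {x2.3} {x3.1} {x3.2} {x3.3, x4.1, x4.3} {x4.2}

Substituting into delta glues patterns; closure does the rest.
alpha over (x2, x5) gives {out.1, x5.1} {out.2} {out.3} {x2.1} {x2.2, x5.2, x5.3} {x2.3}, out.j being that stage's outer ports
beta over (x2, x5, x1) gives {out.1, out.2} {out.3, x1.2} {x1.1} {x1.3, x5.1} {x2.1} {x2.2, x5.2, x5.3} {x2.3}, out.j being that stage's outer ports
gamma over (x4, x3) gives {out.1} {out.2} {out.3} {x3.1} {x3.2} {x3.3, x4.1, x4.3} {x4.2}, out.j being that stage's outer ports
delta over (x2, x5, x1, x4, x3) gives {out.1} {out.2, out.3} {x1.1} {x1.2} {x1.3, x5.1} {x2.1} {x2.2, x5.2, x5.3} {x2.3} {x3.1} {x3.2} {x3.3, x4.1, x4.3} {x4.2}, out.j being that stage's outer ports


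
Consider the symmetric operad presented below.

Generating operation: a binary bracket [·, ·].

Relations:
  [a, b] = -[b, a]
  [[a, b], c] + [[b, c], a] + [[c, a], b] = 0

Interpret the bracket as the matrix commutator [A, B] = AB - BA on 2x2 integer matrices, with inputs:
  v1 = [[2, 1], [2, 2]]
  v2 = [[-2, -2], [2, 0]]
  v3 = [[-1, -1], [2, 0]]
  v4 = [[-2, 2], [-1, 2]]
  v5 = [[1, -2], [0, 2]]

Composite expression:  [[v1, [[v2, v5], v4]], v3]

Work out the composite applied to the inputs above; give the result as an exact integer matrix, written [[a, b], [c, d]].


[v2, v5] = [[4, 2], [-2, -4]]
[[v2, v5], v4] = [[2, 24], [16, -2]]
[v1, [[v2, v5], v4]] = [[-32, -4], [8, 32]]
[[v1, [[v2, v5], v4]], v3] = [[0, 60], [120, 0]]

[[0, 60], [120, 0]]


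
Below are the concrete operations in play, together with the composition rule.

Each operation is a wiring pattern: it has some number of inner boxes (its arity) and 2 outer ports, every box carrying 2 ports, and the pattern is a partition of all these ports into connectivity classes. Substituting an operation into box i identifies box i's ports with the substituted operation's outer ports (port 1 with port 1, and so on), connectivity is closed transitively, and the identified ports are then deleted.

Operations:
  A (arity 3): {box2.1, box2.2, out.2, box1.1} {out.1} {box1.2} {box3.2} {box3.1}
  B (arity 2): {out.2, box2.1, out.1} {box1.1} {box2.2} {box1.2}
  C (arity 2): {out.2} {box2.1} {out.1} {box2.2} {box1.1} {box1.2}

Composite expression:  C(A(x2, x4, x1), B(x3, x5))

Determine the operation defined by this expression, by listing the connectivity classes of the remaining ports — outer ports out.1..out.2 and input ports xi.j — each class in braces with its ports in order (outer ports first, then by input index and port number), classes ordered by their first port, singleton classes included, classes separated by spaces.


{out.1} {out.2} {x1.1} {x1.2} {x2.1, x4.1, x4.2} {x2.2} {x3.1} {x3.2} {x5.1} {x5.2}

Treat the ports identified at C as solder joints: merge, then drop.
the subtree at A composes to {out.1} {out.2, x2.1, x4.1, x4.2} {x1.1} {x1.2} {x2.2} on (x2, x4, x1); out.j = own outer ports
the subtree at B composes to {out.1, out.2, x5.1} {x3.1} {x3.2} {x5.2} on (x3, x5); out.j = own outer ports
the subtree at C composes to {out.1} {out.2} {x1.1} {x1.2} {x2.1, x4.1, x4.2} {x2.2} {x3.1} {x3.2} {x5.1} {x5.2} on (x2, x4, x1, x3, x5); out.j = own outer ports


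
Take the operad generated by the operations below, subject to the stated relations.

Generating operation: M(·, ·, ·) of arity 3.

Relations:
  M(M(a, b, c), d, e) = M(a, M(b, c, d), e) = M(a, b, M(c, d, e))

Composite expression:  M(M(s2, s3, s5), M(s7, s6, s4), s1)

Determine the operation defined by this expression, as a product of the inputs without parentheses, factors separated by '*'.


The M-tree's shape is irrelevant; the s-reading-order decides.
M(s2, s3, s5) collapses to s2 * s3 * s5
M(s7, s6, s4) collapses to s7 * s6 * s4
M(M(s2, s3, s5), M(s7, s6, s4), s1) collapses to s2 * s3 * s5 * s7 * s6 * s4 * s1

s2 * s3 * s5 * s7 * s6 * s4 * s1


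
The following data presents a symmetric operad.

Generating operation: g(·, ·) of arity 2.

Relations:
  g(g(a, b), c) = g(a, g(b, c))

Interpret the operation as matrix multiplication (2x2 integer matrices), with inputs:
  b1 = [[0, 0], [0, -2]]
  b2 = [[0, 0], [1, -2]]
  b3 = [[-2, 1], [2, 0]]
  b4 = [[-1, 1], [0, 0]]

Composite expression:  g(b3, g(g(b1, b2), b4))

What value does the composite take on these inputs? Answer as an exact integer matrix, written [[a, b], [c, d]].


[[2, -2], [0, 0]]

g(b1, b2) = [[0, 0], [-2, 4]]
g(g(b1, b2), b4) = [[0, 0], [2, -2]]
g(b3, g(g(b1, b2), b4)) = [[2, -2], [0, 0]]


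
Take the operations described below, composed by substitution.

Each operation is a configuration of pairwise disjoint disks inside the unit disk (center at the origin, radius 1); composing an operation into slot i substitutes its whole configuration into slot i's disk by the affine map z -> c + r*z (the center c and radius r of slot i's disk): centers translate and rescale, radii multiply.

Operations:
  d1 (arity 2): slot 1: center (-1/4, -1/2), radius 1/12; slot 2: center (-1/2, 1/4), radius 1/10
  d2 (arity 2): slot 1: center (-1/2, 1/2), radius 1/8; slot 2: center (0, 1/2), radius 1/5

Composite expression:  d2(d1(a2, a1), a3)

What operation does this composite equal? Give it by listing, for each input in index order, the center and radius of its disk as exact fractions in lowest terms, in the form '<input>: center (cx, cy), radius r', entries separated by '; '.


a1: center (-9/16, 17/32), radius 1/80; a2: center (-17/32, 7/16), radius 1/96; a3: center (0, 1/2), radius 1/5

Follow each a-input down from d2: c' goes to c + r*c', radius to r*r'.
input a2: composing its 2 substitution steps yields center (-17/32, 7/16), radius 1/96
input a1: composing its 2 substitution steps yields center (-9/16, 17/32), radius 1/80
input a3: composing its 1 substitution step yields center (0, 1/2), radius 1/5


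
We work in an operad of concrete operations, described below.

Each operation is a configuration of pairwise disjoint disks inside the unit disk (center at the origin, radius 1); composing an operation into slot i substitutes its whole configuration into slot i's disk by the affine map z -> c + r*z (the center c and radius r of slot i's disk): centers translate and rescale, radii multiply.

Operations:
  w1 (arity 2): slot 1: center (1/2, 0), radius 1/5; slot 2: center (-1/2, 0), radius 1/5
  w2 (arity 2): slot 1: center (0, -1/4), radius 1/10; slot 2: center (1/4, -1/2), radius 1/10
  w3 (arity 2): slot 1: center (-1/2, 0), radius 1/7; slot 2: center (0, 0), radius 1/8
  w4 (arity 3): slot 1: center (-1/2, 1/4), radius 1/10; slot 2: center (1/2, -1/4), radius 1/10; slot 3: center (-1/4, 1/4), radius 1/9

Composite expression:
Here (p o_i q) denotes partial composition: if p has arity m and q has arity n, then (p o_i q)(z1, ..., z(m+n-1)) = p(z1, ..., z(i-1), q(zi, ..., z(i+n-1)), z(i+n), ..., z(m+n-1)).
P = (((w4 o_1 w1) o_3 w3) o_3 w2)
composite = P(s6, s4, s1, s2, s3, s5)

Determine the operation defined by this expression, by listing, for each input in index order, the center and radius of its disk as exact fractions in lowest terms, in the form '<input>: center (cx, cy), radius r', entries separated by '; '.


s1: center (9/20, -71/280), radius 1/700; s2: center (127/280, -9/35), radius 1/700; s3: center (1/2, -1/4), radius 1/80; s4: center (-11/20, 1/4), radius 1/50; s5: center (-1/4, 1/4), radius 1/9; s6: center (-9/20, 1/4), radius 1/50

Nesting under w4 composes maps z -> c + r*z down each s-path.
tracing s6 down its 2-map path: center (-9/20, 1/4), radius 1/50
tracing s4 down its 2-map path: center (-11/20, 1/4), radius 1/50
tracing s1 down its 3-map path: center (9/20, -71/280), radius 1/700
tracing s2 down its 3-map path: center (127/280, -9/35), radius 1/700
tracing s3 down its 2-map path: center (1/2, -1/4), radius 1/80
tracing s5 down its 1-map path: center (-1/4, 1/4), radius 1/9


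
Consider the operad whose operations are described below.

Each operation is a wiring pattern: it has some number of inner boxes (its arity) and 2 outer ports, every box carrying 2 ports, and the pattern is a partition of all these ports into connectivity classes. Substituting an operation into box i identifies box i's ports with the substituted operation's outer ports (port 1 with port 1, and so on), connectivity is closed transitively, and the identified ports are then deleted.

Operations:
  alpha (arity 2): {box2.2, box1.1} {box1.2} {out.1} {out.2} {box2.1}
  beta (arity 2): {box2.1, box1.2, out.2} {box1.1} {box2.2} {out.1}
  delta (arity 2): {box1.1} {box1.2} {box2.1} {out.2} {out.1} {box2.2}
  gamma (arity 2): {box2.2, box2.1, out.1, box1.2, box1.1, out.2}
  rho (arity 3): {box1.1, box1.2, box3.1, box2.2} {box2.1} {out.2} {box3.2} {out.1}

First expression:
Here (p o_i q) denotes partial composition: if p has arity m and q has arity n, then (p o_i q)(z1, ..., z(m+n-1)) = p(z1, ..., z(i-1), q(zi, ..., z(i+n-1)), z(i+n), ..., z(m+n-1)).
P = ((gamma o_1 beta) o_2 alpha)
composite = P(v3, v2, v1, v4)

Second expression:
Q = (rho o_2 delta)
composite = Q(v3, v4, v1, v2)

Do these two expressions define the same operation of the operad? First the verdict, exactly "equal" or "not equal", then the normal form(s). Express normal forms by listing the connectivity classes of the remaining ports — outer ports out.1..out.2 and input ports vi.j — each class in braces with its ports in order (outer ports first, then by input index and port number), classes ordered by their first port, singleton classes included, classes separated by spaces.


not equal; first: {out.1, out.2, v3.2, v4.1, v4.2} {v1.1} {v1.2, v2.1} {v2.2} {v3.1}; second: {out.1} {out.2} {v1.1} {v1.2} {v2.1, v3.1, v3.2} {v2.2} {v4.1} {v4.2}


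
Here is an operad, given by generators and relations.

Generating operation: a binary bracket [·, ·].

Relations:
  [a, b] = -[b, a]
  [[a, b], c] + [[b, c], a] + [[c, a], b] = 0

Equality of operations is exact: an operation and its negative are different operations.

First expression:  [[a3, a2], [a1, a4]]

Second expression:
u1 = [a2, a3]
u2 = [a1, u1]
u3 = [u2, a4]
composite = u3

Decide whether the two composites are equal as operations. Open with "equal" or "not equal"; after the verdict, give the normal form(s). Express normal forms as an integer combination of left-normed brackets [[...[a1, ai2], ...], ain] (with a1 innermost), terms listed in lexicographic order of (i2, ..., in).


The first expression, normalized: [[[a1, a4], a2], a3] - [[[a1, a4], a3], a2]
The second expression, normalized: [[[a1, a2], a3], a4] - [[[a1, a3], a2], a4]
Different reductions; not equal.

not equal; the first gives [[[a1, a4], a2], a3] - [[[a1, a4], a3], a2] and the second [[[a1, a2], a3], a4] - [[[a1, a3], a2], a4]


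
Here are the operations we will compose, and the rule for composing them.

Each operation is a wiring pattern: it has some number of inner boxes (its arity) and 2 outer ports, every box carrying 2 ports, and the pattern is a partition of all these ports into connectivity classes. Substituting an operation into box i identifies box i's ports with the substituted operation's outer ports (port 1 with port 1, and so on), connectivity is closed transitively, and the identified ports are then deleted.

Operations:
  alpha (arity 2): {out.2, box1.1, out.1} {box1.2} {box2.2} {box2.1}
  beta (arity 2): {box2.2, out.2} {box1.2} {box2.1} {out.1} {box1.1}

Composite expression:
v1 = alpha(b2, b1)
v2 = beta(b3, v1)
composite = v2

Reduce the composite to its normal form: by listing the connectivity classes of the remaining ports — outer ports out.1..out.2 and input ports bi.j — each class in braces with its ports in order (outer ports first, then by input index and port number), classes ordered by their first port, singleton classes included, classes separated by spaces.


{out.1} {out.2, b2.1} {b1.1} {b1.2} {b2.2} {b3.1} {b3.2}

Two ports join when wires chain via beta-identified ports.
alpha over (b2, b1) gives {out.1, out.2, b2.1} {b1.1} {b1.2} {b2.2}, out.j being that stage's outer ports
beta over (b3, b2, b1) gives {out.1} {out.2, b2.1} {b1.1} {b1.2} {b2.2} {b3.1} {b3.2}, out.j being that stage's outer ports


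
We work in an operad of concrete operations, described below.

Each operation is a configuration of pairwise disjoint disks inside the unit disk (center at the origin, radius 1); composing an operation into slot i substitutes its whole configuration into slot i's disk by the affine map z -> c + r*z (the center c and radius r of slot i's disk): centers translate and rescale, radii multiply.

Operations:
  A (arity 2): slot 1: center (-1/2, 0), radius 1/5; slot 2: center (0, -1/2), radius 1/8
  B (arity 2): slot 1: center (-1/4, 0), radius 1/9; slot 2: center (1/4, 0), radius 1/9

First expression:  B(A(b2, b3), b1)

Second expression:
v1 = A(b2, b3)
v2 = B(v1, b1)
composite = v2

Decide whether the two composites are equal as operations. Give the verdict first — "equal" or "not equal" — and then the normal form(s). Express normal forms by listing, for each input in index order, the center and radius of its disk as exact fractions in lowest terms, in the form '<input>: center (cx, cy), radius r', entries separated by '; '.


equal: each reduces to b1: center (1/4, 0), radius 1/9; b2: center (-11/36, 0), radius 1/45; b3: center (-1/4, -1/18), radius 1/72

In normal form, the first expression is b1: center (1/4, 0), radius 1/9; b2: center (-11/36, 0), radius 1/45; b3: center (-1/4, -1/18), radius 1/72
In normal form, the second expression is b1: center (1/4, 0), radius 1/9; b2: center (-11/36, 0), radius 1/45; b3: center (-1/4, -1/18), radius 1/72
The normal forms match — equal.
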